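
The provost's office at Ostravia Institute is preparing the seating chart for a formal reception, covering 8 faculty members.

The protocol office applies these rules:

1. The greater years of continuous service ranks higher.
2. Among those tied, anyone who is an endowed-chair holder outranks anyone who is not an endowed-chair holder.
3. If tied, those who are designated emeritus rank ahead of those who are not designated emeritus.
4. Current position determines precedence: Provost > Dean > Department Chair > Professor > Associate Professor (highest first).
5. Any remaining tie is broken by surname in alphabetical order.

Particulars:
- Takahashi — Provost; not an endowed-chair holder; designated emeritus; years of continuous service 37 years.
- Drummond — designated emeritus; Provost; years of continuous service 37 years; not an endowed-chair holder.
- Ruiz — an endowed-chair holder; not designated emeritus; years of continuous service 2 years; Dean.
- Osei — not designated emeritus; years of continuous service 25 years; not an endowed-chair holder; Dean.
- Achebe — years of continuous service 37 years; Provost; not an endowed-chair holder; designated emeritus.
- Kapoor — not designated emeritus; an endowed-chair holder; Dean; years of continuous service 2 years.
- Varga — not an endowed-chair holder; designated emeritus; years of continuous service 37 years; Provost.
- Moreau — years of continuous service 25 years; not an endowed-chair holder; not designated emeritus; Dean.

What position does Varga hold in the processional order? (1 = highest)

By years of continuous service (higher first): Achebe, Drummond, Takahashi and Varga (each 37 years); then Moreau and Osei (both 25 years); then Kapoor and Ruiz (both 2 years).
Achebe, Drummond, Takahashi and Varga are each not an endowed-chair holder, so the next rule applies.
Achebe, Drummond, Takahashi and Varga are each designated emeritus, so the next rule applies.
Achebe, Drummond, Takahashi and Varga are each Provost, so the next rule applies.
Among Achebe, Drummond, Takahashi and Varga, alphabetically by surname: Achebe before Drummond before Takahashi before Varga.
Moreau and Osei are each not an endowed-chair holder, so the next rule applies.
Moreau and Osei are each not designated emeritus, so the next rule applies.
Moreau and Osei are each Dean, so the next rule applies.
Among Moreau and Osei, alphabetically by surname: Moreau before Osei.
Kapoor and Ruiz are each an endowed-chair holder, so the next rule applies.
Kapoor and Ruiz are each not designated emeritus, so the next rule applies.
Kapoor and Ruiz are each Dean, so the next rule applies.
Among Kapoor and Ruiz, alphabetically by surname: Kapoor before Ruiz.
Order: Achebe, Drummond, Takahashi, Varga, Moreau, Osei, Kapoor, Ruiz. So position 4.

4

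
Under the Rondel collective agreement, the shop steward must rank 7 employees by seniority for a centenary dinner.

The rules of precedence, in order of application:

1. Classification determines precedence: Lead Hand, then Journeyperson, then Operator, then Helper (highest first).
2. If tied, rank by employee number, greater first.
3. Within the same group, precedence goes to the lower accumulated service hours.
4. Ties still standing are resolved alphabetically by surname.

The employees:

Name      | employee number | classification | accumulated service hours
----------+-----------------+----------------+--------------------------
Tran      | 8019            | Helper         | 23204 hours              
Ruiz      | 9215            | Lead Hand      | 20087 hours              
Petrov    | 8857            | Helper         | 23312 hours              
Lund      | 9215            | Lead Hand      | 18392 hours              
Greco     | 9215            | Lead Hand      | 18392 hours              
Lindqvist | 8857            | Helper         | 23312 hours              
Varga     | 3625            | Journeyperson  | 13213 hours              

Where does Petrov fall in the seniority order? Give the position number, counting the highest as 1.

6

By classification: Greco, Lund and Ruiz (Lead Hand); then Varga (Journeyperson); then Lindqvist, Petrov and Tran (Helper).
Greco, Lund and Ruiz all have employee number 9215, so the next rule applies.
Among Greco, Lund and Ruiz, by accumulated service hours (lower first): Greco and Lund (18392 hours) before Ruiz (20087 hours).
Among Greco and Lund, alphabetically by surname: Greco before Lund.
Among Lindqvist, Petrov and Tran, by employee number (higher first): Lindqvist and Petrov (8857) before Tran (8019).
Lindqvist and Petrov both have accumulated service hours 23312 hours, so the next rule applies.
Among Lindqvist and Petrov, alphabetically by surname: Lindqvist before Petrov.
Order: Greco, Lund, Ruiz, Varga, Lindqvist, Petrov, Tran. So position 6.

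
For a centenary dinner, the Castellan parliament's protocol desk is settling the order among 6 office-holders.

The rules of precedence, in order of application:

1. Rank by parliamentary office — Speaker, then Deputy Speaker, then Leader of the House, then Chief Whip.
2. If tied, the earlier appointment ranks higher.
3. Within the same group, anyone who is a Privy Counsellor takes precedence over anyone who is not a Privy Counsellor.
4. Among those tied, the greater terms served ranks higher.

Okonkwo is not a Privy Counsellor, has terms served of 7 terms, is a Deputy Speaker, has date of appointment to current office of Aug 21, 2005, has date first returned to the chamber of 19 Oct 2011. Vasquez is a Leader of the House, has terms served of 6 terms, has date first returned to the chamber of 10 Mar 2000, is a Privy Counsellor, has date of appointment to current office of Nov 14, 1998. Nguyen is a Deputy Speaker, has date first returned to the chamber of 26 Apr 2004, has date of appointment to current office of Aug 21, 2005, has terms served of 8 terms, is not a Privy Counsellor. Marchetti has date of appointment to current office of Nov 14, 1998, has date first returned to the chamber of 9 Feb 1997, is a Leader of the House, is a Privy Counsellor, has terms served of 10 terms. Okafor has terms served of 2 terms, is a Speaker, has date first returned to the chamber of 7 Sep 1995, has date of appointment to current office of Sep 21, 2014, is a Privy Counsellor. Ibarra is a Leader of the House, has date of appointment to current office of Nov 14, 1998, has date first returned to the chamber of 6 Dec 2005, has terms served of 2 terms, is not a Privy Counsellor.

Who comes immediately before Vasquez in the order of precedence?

By parliamentary office: Okafor (Speaker); then Nguyen and Okonkwo (Deputy Speaker); then Marchetti, Vasquez and Ibarra (Leader of the House).
Nguyen and Okonkwo both have date of appointment to current office Aug 21, 2005, so the next rule applies.
Nguyen and Okonkwo are each not a Privy Counsellor, so the next rule applies.
Among Nguyen and Okonkwo, by terms served (higher first): Nguyen (8 terms) before Okonkwo (7 terms).
Marchetti, Vasquez and Ibarra all have date of appointment to current office Nov 14, 1998, so the next rule applies.
Among Marchetti, Vasquez and Ibarra, a Privy Counsellor before not a Privy Counsellor: Marchetti and Vasquez (a Privy Counsellor) before Ibarra (not a Privy Counsellor).
Among Marchetti and Vasquez, by terms served (higher first): Marchetti (10 terms) before Vasquez (6 terms).
Order: Okafor, Nguyen, Okonkwo, Marchetti, Vasquez, Ibarra.

Marchetti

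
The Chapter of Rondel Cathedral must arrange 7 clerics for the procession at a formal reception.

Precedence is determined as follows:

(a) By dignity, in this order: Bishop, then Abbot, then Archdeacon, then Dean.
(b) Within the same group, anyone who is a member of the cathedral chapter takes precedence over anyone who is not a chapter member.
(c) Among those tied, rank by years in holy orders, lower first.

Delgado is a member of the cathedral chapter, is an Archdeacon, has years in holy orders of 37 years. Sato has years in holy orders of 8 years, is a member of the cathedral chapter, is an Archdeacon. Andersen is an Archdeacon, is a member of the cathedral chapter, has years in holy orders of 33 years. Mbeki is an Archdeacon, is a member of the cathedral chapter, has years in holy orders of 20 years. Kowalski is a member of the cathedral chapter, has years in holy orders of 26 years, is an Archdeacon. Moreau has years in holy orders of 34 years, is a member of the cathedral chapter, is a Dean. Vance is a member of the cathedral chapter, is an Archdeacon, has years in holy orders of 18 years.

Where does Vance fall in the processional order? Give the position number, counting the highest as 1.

2

By dignity: Sato, Vance, Mbeki, Kowalski, Andersen and Delgado (Archdeacon); then Moreau (Dean).
Sato, Vance, Mbeki, Kowalski, Andersen and Delgado are each a member of the cathedral chapter, so the next rule applies.
Among Sato, Vance, Mbeki, Kowalski, Andersen and Delgado, by years in holy orders (lower first): Sato (8 years) before Vance (18 years) before Mbeki (20 years) before Kowalski (26 years) before Andersen (33 years) before Delgado (37 years).
Order: Sato, Vance, Mbeki, Kowalski, Andersen, Delgado, Moreau. So position 2.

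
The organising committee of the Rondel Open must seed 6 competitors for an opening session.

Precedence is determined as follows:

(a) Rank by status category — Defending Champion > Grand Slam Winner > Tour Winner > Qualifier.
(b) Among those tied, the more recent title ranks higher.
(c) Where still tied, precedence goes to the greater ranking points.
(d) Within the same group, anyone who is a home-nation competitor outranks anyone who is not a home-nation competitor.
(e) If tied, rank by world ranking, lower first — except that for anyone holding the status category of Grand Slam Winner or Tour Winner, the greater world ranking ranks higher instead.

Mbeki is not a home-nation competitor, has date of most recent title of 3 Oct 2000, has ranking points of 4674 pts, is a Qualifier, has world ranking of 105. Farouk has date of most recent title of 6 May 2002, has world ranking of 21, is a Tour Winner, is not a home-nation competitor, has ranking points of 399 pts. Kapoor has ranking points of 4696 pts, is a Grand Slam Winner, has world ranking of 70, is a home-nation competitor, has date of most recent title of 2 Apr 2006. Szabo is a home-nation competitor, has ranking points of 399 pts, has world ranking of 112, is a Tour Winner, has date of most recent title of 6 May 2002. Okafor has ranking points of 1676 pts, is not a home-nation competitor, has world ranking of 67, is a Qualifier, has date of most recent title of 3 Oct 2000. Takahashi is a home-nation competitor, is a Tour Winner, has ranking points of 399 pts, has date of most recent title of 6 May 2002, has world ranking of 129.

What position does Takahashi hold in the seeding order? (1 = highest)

By status category: Kapoor (Grand Slam Winner); then Takahashi, Szabo and Farouk (Tour Winner); then Mbeki and Okafor (Qualifier).
Takahashi, Szabo and Farouk all have date of most recent title 6 May 2002, so the next rule applies.
Takahashi, Szabo and Farouk all have ranking points 399 pts, so the next rule applies.
Among Takahashi, Szabo and Farouk, a home-nation competitor before not a home-nation competitor: Takahashi and Szabo (a home-nation competitor) before Farouk (not a home-nation competitor).
Among Takahashi and Szabo, by world ranking (higher first) (reversed rule for this group): Takahashi (129) before Szabo (112).
Mbeki and Okafor both have date of most recent title 3 Oct 2000, so the next rule applies.
Among Mbeki and Okafor, by ranking points (higher first): Mbeki (4674 pts) before Okafor (1676 pts).
Order: Kapoor, Takahashi, Szabo, Farouk, Mbeki, Okafor. So position 2.

2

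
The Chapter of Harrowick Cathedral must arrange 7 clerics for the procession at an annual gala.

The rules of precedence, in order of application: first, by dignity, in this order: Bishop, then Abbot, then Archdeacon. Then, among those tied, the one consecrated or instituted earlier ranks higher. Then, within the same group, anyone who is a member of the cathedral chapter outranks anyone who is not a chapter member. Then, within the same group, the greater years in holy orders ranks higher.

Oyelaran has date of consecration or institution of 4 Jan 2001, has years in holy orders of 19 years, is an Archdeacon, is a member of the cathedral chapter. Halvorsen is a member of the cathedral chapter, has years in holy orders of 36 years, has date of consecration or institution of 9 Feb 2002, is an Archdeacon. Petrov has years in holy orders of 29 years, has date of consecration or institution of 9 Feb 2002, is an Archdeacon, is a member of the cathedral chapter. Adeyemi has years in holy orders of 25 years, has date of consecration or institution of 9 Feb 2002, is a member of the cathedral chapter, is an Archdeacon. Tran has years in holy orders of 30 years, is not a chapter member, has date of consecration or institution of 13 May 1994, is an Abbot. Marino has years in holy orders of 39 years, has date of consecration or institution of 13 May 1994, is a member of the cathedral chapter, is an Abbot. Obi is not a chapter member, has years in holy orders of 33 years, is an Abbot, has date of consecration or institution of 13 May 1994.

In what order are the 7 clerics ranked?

By dignity: Marino, Obi and Tran (Abbot); then Oyelaran, Halvorsen, Petrov and Adeyemi (Archdeacon).
Marino, Obi and Tran all have date of consecration or institution 13 May 1994, so the next rule applies.
Among Marino, Obi and Tran, a member of the cathedral chapter before not a chapter member: Marino (a member of the cathedral chapter) before Obi and Tran (not a chapter member).
Among Obi and Tran, by years in holy orders (higher first): Obi (33 years) before Tran (30 years).
Among Oyelaran, Halvorsen, Petrov and Adeyemi, by date of consecration or institution (earlier first): Oyelaran (4 Jan 2001) before Halvorsen, Petrov and Adeyemi (9 Feb 2002).
Halvorsen, Petrov and Adeyemi are each a member of the cathedral chapter, so the next rule applies.
Among Halvorsen, Petrov and Adeyemi, by years in holy orders (higher first): Halvorsen (36 years) before Petrov (29 years) before Adeyemi (25 years).
Full order: Marino, Obi, Tran, Oyelaran, Halvorsen, Petrov, Adeyemi.

Marino, Obi, Tran, Oyelaran, Halvorsen, Petrov, Adeyemi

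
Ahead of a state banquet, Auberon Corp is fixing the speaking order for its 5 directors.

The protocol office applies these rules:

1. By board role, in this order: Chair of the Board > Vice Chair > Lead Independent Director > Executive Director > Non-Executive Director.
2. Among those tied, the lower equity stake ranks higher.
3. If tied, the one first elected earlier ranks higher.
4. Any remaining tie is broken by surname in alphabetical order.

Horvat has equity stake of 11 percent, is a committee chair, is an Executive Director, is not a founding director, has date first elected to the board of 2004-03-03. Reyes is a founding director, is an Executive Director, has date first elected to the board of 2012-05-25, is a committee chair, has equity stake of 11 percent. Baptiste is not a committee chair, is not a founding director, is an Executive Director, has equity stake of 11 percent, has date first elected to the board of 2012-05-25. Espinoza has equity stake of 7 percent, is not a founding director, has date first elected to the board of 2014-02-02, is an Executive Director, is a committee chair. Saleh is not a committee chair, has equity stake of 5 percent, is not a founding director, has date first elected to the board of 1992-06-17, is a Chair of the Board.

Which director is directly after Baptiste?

Reyes

By board role: Saleh (Chair of the Board); then Espinoza, Horvat, Baptiste and Reyes (Executive Director).
Among Espinoza, Horvat, Baptiste and Reyes, by equity stake (lower first): Espinoza (7 percent) before Horvat, Baptiste and Reyes (11 percent).
Among Horvat, Baptiste and Reyes, by date first elected to the board (earlier first): Horvat (2004-03-03) before Baptiste and Reyes (2012-05-25).
Among Baptiste and Reyes, alphabetically by surname: Baptiste before Reyes.
Order: Saleh, Espinoza, Horvat, Baptiste, Reyes.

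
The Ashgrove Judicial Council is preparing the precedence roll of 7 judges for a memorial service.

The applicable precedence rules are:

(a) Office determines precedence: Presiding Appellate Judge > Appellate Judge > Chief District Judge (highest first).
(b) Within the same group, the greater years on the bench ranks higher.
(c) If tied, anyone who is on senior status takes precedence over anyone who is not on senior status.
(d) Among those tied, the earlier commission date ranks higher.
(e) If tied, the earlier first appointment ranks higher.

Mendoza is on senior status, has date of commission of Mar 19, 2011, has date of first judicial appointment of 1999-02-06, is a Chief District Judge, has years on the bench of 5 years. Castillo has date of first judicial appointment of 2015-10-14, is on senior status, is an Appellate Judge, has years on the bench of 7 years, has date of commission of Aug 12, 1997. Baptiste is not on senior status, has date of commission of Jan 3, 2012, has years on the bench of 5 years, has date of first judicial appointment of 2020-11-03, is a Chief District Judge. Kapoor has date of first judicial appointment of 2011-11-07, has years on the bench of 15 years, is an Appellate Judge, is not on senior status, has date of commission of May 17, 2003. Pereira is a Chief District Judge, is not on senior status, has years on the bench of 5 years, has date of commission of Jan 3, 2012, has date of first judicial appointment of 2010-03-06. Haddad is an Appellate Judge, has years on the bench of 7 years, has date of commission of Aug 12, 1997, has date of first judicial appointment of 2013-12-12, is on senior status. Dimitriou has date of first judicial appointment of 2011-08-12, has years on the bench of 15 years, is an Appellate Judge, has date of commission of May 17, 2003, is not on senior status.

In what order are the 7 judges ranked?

Dimitriou, Kapoor, Haddad, Castillo, Mendoza, Pereira, Baptiste

By office: Dimitriou, Kapoor, Haddad and Castillo (Appellate Judge); then Mendoza, Pereira and Baptiste (Chief District Judge).
Among Dimitriou, Kapoor, Haddad and Castillo, by years on the bench (higher first): Dimitriou and Kapoor (15 years) before Haddad and Castillo (7 years).
Dimitriou and Kapoor are each not on senior status, so the next rule applies.
Dimitriou and Kapoor both have date of commission May 17, 2003, so the next rule applies.
Among Dimitriou and Kapoor, by date of first judicial appointment (earlier first): Dimitriou (2011-08-12) before Kapoor (2011-11-07).
Haddad and Castillo are each on senior status, so the next rule applies.
Haddad and Castillo both have date of commission Aug 12, 1997, so the next rule applies.
Among Haddad and Castillo, by date of first judicial appointment (earlier first): Haddad (2013-12-12) before Castillo (2015-10-14).
Mendoza, Pereira and Baptiste all have years on the bench 5 years, so the next rule applies.
Among Mendoza, Pereira and Baptiste, on senior status before not on senior status: Mendoza (on senior status) before Pereira and Baptiste (not on senior status).
Pereira and Baptiste both have date of commission Jan 3, 2012, so the next rule applies.
Among Pereira and Baptiste, by date of first judicial appointment (earlier first): Pereira (2010-03-06) before Baptiste (2020-11-03).
Full order: Dimitriou, Kapoor, Haddad, Castillo, Mendoza, Pereira, Baptiste.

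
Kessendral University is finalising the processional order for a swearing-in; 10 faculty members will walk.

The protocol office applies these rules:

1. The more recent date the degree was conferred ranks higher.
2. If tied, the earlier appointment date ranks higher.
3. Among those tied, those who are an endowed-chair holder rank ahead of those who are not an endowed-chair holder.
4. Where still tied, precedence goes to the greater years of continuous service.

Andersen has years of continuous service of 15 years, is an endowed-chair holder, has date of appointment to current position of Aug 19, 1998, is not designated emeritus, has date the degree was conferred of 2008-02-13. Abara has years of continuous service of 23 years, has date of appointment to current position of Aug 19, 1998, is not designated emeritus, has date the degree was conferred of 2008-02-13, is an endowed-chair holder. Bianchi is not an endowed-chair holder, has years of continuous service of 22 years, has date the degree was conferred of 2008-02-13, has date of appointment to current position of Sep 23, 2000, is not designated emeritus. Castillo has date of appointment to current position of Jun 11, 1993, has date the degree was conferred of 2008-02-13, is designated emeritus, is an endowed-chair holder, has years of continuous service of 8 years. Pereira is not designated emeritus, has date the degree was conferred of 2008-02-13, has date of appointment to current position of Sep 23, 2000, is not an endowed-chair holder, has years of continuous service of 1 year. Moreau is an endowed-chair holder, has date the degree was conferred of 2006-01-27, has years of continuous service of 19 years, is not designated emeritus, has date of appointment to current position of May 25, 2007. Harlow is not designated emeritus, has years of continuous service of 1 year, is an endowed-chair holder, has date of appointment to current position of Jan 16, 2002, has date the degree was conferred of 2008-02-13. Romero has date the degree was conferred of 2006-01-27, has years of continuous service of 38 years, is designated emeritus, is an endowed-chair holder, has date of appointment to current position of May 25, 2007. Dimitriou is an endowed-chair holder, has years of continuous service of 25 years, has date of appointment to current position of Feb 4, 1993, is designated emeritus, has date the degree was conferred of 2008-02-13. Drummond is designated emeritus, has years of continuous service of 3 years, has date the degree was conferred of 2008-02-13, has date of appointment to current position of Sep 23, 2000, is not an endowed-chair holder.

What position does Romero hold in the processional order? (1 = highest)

By date the degree was conferred (later first): Dimitriou, Castillo, Abara, Andersen, Bianchi, Drummond, Pereira and Harlow (each 2008-02-13); then Romero and Moreau (both 2006-01-27).
Among Dimitriou, Castillo, Abara, Andersen, Bianchi, Drummond, Pereira and Harlow, by date of appointment to current position (earlier first): Dimitriou (Feb 4, 1993) before Castillo (Jun 11, 1993) before Abara and Andersen (Aug 19, 1998) before Bianchi, Drummond and Pereira (Sep 23, 2000) before Harlow (Jan 16, 2002).
Abara and Andersen are each an endowed-chair holder, so the next rule applies.
Among Abara and Andersen, by years of continuous service (higher first): Abara (23 years) before Andersen (15 years).
Bianchi, Drummond and Pereira are each not an endowed-chair holder, so the next rule applies.
Among Bianchi, Drummond and Pereira, by years of continuous service (higher first): Bianchi (22 years) before Drummond (3 years) before Pereira (1 year).
Romero and Moreau both have date of appointment to current position May 25, 2007, so the next rule applies.
Romero and Moreau are each an endowed-chair holder, so the next rule applies.
Among Romero and Moreau, by years of continuous service (higher first): Romero (38 years) before Moreau (19 years).
Order: Dimitriou, Castillo, Abara, Andersen, Bianchi, Drummond, Pereira, Harlow, Romero, Moreau. So position 9.

9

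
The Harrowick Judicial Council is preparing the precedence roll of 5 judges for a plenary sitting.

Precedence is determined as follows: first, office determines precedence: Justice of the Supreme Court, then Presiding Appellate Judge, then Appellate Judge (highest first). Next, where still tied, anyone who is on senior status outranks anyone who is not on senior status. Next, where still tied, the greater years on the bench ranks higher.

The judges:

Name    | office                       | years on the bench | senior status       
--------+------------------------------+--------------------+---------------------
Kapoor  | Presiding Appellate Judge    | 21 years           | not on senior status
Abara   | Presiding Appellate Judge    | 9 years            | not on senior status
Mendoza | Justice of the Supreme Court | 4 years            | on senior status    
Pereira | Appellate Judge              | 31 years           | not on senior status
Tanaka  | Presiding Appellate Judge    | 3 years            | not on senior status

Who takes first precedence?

By office: Mendoza (Justice of the Supreme Court); then Kapoor, Abara and Tanaka (Presiding Appellate Judge); then Pereira (Appellate Judge).
Kapoor, Abara and Tanaka are each not on senior status, so the next rule applies.
Among Kapoor, Abara and Tanaka, by years on the bench (higher first): Kapoor (21 years) before Abara (9 years) before Tanaka (3 years).
Order: Mendoza, Kapoor, Abara, Tanaka, Pereira.

Mendoza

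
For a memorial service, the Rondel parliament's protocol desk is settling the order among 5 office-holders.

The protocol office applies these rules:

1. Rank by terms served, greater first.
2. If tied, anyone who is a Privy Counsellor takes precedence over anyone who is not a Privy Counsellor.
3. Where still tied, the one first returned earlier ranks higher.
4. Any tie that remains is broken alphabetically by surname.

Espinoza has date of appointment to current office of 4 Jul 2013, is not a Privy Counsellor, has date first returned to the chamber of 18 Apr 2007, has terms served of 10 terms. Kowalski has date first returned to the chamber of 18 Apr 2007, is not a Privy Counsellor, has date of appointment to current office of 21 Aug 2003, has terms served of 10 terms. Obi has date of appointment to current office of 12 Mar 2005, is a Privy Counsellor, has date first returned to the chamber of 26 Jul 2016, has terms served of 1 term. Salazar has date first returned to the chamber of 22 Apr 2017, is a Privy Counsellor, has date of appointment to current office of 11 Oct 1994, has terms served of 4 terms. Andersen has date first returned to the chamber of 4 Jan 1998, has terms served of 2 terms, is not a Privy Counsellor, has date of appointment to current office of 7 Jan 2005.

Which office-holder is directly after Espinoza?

Kowalski

By terms served (higher first): Espinoza and Kowalski (both 10 terms); then Salazar (4 terms); then Andersen (2 terms); then Obi (1 term).
Espinoza and Kowalski are each not a Privy Counsellor, so the next rule applies.
Espinoza and Kowalski both have date first returned to the chamber 18 Apr 2007, so the next rule applies.
Among Espinoza and Kowalski, alphabetically by surname: Espinoza before Kowalski.
Order: Espinoza, Kowalski, Salazar, Andersen, Obi.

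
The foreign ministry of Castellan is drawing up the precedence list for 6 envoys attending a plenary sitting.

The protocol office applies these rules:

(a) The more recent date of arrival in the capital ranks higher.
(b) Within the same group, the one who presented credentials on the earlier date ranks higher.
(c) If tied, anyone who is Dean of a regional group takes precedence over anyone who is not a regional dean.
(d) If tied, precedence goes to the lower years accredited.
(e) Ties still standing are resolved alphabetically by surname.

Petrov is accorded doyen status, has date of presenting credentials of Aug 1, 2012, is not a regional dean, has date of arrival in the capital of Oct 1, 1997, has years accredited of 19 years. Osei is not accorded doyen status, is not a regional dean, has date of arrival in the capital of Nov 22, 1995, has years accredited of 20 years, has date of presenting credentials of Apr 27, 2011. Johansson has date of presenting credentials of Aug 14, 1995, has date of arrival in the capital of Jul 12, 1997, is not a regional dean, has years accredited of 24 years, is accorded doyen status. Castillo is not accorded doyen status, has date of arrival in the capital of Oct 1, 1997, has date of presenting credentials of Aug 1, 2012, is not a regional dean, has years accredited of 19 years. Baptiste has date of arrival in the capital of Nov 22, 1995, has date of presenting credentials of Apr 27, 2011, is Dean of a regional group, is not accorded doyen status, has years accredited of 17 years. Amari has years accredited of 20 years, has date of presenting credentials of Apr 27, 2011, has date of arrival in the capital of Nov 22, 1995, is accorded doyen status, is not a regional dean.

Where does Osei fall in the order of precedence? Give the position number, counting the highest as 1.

By date of arrival in the capital (later first): Castillo and Petrov (both Oct 1, 1997); then Johansson (Jul 12, 1997); then Baptiste, Amari and Osei (each Nov 22, 1995).
Castillo and Petrov both have date of presenting credentials Aug 1, 2012, so the next rule applies.
Castillo and Petrov are each not a regional dean, so the next rule applies.
Castillo and Petrov both have years accredited 19 years, so the next rule applies.
Among Castillo and Petrov, alphabetically by surname: Castillo before Petrov.
Baptiste, Amari and Osei all have date of presenting credentials Apr 27, 2011, so the next rule applies.
Among Baptiste, Amari and Osei, Dean of a regional group before not a regional dean: Baptiste (Dean of a regional group) before Amari and Osei (not a regional dean).
Amari and Osei both have years accredited 20 years, so the next rule applies.
Among Amari and Osei, alphabetically by surname: Amari before Osei.
Order: Castillo, Petrov, Johansson, Baptiste, Amari, Osei. So position 6.

6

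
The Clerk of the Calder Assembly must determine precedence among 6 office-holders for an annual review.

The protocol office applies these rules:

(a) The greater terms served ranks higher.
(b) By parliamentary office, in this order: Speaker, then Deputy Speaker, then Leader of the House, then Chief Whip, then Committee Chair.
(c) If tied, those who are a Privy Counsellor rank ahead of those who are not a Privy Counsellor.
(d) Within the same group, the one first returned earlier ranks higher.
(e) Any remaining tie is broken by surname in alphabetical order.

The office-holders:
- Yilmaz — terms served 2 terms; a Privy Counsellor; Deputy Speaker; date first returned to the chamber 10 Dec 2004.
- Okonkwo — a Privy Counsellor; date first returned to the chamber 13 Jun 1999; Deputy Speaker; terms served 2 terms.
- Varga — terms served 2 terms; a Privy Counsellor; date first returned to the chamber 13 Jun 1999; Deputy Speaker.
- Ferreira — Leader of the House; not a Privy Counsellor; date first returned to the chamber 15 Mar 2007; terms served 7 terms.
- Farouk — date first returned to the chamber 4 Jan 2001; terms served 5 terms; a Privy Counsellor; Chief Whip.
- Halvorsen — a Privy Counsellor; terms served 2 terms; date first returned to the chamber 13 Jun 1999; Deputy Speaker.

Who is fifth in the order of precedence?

Varga

By terms served (higher first): Ferreira (7 terms); then Farouk (5 terms); then Halvorsen, Okonkwo, Varga and Yilmaz (each 2 terms).
Halvorsen, Okonkwo, Varga and Yilmaz are each Deputy Speaker, so the next rule applies.
Halvorsen, Okonkwo, Varga and Yilmaz are each a Privy Counsellor, so the next rule applies.
Among Halvorsen, Okonkwo, Varga and Yilmaz, by date first returned to the chamber (earlier first): Halvorsen, Okonkwo and Varga (13 Jun 1999) before Yilmaz (10 Dec 2004).
Among Halvorsen, Okonkwo and Varga, alphabetically by surname: Halvorsen before Okonkwo before Varga.
Order: Ferreira, Farouk, Halvorsen, Okonkwo, Varga, Yilmaz.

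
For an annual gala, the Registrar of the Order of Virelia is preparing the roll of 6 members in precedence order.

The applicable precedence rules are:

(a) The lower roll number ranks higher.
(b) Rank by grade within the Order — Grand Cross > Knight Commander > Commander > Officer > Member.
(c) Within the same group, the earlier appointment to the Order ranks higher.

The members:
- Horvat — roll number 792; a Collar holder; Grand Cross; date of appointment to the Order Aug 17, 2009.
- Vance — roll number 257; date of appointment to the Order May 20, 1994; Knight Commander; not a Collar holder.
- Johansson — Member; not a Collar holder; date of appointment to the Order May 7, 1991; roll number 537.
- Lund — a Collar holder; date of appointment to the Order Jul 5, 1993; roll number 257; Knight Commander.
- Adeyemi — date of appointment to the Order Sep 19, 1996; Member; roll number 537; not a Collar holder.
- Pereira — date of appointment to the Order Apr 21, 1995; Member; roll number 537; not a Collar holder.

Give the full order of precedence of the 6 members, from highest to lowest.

By roll number (lower first): Lund and Vance (both 257); then Johansson, Pereira and Adeyemi (each 537); then Horvat (792).
Lund and Vance are each Knight Commander, so the next rule applies.
Among Lund and Vance, by date of appointment to the Order (earlier first): Lund (Jul 5, 1993) before Vance (May 20, 1994).
Johansson, Pereira and Adeyemi are each Member, so the next rule applies.
Among Johansson, Pereira and Adeyemi, by date of appointment to the Order (earlier first): Johansson (May 7, 1991) before Pereira (Apr 21, 1995) before Adeyemi (Sep 19, 1996).
Full order: Lund, Vance, Johansson, Pereira, Adeyemi, Horvat.

Lund, Vance, Johansson, Pereira, Adeyemi, Horvat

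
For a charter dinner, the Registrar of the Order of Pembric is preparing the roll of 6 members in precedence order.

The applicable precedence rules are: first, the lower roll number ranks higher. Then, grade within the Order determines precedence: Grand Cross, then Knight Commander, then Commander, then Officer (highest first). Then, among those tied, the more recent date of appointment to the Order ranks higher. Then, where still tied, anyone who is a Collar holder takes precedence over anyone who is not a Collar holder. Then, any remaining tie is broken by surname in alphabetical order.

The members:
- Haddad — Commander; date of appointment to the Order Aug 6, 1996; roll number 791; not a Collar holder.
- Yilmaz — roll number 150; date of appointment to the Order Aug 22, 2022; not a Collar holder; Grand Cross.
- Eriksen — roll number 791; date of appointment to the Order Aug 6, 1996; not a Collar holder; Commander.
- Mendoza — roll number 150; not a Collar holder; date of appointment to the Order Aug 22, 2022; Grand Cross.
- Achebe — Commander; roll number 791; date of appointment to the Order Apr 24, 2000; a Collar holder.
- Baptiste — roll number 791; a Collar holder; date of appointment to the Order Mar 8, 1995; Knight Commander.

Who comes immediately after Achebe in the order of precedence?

Eriksen

By roll number (lower first): Mendoza and Yilmaz (both 150); then Baptiste, Achebe, Eriksen and Haddad (each 791).
Mendoza and Yilmaz are each Grand Cross, so the next rule applies.
Mendoza and Yilmaz both have date of appointment to the Order Aug 22, 2022, so the next rule applies.
Mendoza and Yilmaz are each not a Collar holder, so the next rule applies.
Among Mendoza and Yilmaz, alphabetically by surname: Mendoza before Yilmaz.
Among Baptiste, Achebe, Eriksen and Haddad, by grade within the Order: Baptiste (Knight Commander) before Achebe, Eriksen and Haddad (Commander).
Among Achebe, Eriksen and Haddad, by date of appointment to the Order (later first): Achebe (Apr 24, 2000) before Eriksen and Haddad (Aug 6, 1996).
Eriksen and Haddad are each not a Collar holder, so the next rule applies.
Among Eriksen and Haddad, alphabetically by surname: Eriksen before Haddad.
Order: Mendoza, Yilmaz, Baptiste, Achebe, Eriksen, Haddad.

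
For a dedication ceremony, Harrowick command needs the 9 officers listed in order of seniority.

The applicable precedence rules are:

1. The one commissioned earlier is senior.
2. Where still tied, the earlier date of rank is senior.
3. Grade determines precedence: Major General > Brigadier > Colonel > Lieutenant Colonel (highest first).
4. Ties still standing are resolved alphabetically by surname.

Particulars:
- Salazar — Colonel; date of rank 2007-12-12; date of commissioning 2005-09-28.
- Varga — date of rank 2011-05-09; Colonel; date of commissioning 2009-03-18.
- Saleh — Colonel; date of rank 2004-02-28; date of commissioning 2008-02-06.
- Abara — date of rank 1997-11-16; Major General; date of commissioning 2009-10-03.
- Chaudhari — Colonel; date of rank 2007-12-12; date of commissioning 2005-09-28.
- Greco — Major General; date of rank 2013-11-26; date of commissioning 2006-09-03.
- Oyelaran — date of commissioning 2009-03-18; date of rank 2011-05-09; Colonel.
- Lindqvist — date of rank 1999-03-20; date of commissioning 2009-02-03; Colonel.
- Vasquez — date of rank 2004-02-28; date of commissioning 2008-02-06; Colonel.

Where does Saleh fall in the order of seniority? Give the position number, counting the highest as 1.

By date of commissioning (earlier first): Chaudhari and Salazar (both 2005-09-28); then Greco (2006-09-03); then Saleh and Vasquez (both 2008-02-06); then Lindqvist (2009-02-03); then Oyelaran and Varga (both 2009-03-18); then Abara (2009-10-03).
Chaudhari and Salazar both have date of rank 2007-12-12, so the next rule applies.
Chaudhari and Salazar are each Colonel, so the next rule applies.
Among Chaudhari and Salazar, alphabetically by surname: Chaudhari before Salazar.
Saleh and Vasquez both have date of rank 2004-02-28, so the next rule applies.
Saleh and Vasquez are each Colonel, so the next rule applies.
Among Saleh and Vasquez, alphabetically by surname: Saleh before Vasquez.
Oyelaran and Varga both have date of rank 2011-05-09, so the next rule applies.
Oyelaran and Varga are each Colonel, so the next rule applies.
Among Oyelaran and Varga, alphabetically by surname: Oyelaran before Varga.
Order: Chaudhari, Salazar, Greco, Saleh, Vasquez, Lindqvist, Oyelaran, Varga, Abara. So position 4.

4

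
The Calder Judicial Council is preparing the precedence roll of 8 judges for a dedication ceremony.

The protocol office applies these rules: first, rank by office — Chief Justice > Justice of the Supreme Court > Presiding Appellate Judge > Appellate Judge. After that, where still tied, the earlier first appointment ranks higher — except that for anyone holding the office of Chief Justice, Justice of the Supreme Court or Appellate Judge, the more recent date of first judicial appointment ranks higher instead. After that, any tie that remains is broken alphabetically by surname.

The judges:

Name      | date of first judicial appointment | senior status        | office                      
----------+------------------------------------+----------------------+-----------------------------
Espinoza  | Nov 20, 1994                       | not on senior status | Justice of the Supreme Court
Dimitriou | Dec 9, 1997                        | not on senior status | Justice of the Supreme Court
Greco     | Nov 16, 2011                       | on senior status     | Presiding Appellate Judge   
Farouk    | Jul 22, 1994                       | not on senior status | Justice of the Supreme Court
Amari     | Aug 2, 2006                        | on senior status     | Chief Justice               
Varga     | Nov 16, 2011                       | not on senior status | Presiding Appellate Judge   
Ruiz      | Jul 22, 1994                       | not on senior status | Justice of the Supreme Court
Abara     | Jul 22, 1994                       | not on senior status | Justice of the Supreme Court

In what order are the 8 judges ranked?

By office: Amari (Chief Justice); then Dimitriou, Espinoza, Abara, Farouk and Ruiz (Justice of the Supreme Court); then Greco and Varga (Presiding Appellate Judge).
Among Dimitriou, Espinoza, Abara, Farouk and Ruiz, by date of first judicial appointment (later first) (reversed rule for this group): Dimitriou (Dec 9, 1997) before Espinoza (Nov 20, 1994) before Abara, Farouk and Ruiz (Jul 22, 1994).
Among Abara, Farouk and Ruiz, alphabetically by surname: Abara before Farouk before Ruiz.
Greco and Varga both have date of first judicial appointment Nov 16, 2011, so the next rule applies.
Among Greco and Varga, alphabetically by surname: Greco before Varga.
Full order: Amari, Dimitriou, Espinoza, Abara, Farouk, Ruiz, Greco, Varga.

Amari, Dimitriou, Espinoza, Abara, Farouk, Ruiz, Greco, Varga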